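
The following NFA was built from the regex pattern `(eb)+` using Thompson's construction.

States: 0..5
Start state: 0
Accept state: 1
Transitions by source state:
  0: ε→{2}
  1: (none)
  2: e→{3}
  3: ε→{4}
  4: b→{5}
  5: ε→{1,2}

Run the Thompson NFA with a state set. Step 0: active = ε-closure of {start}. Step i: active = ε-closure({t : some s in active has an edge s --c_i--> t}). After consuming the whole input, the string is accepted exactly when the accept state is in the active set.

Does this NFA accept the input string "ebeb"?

S₀ = ε-closure({0}) = {0,2}
'e' @ 1: {3,4}
'b' @ 2: {1,2,5}  ✓accept
'e' @ 3: {3,4}
'b' @ 4: {1,2,5}  ✓accept
end set {1,2,5} — state 1 in

Answer: ACCEPT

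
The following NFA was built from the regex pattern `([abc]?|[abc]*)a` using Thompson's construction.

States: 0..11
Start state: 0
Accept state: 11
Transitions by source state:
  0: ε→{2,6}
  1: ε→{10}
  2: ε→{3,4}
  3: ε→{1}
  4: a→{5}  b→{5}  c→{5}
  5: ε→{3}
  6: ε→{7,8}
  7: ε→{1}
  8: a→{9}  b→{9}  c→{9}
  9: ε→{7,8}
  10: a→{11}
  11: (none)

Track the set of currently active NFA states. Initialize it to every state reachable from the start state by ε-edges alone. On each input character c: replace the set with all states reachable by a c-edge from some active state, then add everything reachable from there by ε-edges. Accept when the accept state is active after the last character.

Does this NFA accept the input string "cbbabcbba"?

start: ε-closure({0}) = {0,1,2,3,4,6,7,8,10}
'c' @ 1: {1,3,5,7,8,9,10}
'b' @ 2: {1,7,8,9,10}
'b' @ 3: {1,7,8,9,10}
'a' @ 4: {1,7,8,9,10,11}  [accepting]
'b' @ 5: {1,7,8,9,10}
'c' @ 6: {1,7,8,9,10}
'b' @ 7: {1,7,8,9,10}
'b' @ 8: {1,7,8,9,10}
'a' @ 9: {1,7,8,9,10,11}  [accepting]
after full input: {1,7,8,9,10,11}  (accept=11 in)

Answer: ACCEPT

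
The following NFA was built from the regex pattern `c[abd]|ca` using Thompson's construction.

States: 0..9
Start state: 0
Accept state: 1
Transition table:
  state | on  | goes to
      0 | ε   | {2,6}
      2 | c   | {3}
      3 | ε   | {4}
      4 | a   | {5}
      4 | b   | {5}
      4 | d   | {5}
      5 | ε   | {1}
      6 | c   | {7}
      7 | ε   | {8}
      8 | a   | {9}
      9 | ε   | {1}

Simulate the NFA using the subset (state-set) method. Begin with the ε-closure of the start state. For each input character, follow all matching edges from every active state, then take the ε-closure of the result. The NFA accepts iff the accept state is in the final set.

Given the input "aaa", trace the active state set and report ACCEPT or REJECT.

initial (ε-close {0}): {0,2,6}
'a' @ 1: {}  — state set empty
rest 'aa' ignored (set empty)
after full input: {}  (accept=1 not in)

Answer: REJECT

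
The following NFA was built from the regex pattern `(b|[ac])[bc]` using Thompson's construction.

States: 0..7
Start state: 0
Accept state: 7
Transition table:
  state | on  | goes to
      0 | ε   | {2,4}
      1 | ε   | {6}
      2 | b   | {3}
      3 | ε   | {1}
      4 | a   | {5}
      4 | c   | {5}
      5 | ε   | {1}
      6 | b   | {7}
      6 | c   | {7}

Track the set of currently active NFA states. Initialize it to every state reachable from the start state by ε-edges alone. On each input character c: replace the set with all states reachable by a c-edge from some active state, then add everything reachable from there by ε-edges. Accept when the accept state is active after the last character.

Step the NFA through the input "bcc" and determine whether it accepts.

Answer: REJECT

Derivation:
start: ε-closure({0}) = {0,2,4}
'b' @ 1: {1,3,6}
'c' @ 2: {7}  [accepting]
'c' @ 3: {}  — state set empty
after full input: {}  (accept=7 not in)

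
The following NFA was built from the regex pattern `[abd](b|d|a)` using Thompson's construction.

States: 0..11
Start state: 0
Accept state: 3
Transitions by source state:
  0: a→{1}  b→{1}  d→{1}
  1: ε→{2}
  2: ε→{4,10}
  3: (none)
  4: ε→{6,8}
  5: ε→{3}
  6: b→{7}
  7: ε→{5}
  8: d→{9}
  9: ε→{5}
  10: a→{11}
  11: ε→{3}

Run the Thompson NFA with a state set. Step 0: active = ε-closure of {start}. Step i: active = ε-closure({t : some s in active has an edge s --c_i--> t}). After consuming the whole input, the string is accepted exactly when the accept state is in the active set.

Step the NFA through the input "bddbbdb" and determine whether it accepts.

Answer: REJECT

Derivation:
start: ε-closure({0}) = {0}
'b' @ 1: {1,2,4,6,8,10}
'd' @ 2: {3,5,9}  ✓accept
'd' @ 3: {}  — state set empty
rest 'bbdb' ignored (set empty)
after full input: {}  (accept=3 not in)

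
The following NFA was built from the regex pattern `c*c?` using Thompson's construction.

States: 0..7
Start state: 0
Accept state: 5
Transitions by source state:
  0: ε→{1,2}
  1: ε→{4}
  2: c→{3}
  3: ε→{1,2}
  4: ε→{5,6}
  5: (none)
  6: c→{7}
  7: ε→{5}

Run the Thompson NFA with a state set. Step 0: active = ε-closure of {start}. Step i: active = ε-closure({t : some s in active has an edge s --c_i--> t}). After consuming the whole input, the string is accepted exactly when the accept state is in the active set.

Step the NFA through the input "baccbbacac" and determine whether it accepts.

start: ε-closure({0}) = {0,1,2,4,5,6}
'b' @ 1: {}  — no active states
rest 'accbbacac' ignored (set empty)
after full input: {}  (accept=5 not in)

Answer: REJECT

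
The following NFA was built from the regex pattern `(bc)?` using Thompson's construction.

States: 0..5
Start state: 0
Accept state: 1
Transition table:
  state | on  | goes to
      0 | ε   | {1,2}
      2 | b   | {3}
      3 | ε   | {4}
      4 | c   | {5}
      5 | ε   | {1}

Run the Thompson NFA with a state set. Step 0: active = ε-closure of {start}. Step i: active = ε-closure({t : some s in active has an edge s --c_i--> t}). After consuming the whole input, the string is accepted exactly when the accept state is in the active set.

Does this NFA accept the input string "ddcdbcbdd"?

initial (ε-close {0}): {0,1,2}
'd' @ 1: {}  — state set empty
rest 'dcdbcbdd' ignored (set empty)
after full input: {}  (accept=1 not in)

Answer: REJECT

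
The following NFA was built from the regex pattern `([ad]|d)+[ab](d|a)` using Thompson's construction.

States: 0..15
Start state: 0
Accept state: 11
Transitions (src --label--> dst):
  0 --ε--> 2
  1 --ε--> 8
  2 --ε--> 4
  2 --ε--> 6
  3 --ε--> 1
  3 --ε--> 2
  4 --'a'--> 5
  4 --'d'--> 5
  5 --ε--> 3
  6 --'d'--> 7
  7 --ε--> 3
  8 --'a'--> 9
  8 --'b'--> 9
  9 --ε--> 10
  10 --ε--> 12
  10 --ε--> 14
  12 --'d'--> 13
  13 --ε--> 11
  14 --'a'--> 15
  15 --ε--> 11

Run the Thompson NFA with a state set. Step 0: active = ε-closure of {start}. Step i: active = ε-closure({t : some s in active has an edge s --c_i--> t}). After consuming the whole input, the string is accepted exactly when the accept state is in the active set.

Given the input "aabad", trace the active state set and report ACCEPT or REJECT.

Answer: REJECT

Steps:
start: ε-closure({0}) = {0,2,4,6}
'a' @ 1: {1,2,3,4,5,6,8}
'a' @ 2: {1,2,3,4,5,6,8,9,10,12,14}
'b' @ 3: {9,10,12,14}
'a' @ 4: {11,15}  (accept∈set)
'd' @ 5: {}  — state set empty
final: {}; accept 11 not in set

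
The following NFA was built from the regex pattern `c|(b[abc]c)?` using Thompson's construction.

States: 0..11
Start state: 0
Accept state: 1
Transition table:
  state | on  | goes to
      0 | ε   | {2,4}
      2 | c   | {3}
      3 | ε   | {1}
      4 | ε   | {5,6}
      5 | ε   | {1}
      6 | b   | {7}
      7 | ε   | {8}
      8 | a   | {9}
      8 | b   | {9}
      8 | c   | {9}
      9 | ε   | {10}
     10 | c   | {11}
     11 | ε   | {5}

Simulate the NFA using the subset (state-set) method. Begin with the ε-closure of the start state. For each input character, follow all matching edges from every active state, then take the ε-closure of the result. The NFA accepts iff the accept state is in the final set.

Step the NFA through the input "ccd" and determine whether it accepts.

initial (ε-close {0}): {0,1,2,4,5,6}
'c' @ 1: {1,3}  ✓accept
'c' @ 2: {}  — state set empty
rest 'd' ignored (set empty)
final: {}; accept 1 not in set

Answer: REJECT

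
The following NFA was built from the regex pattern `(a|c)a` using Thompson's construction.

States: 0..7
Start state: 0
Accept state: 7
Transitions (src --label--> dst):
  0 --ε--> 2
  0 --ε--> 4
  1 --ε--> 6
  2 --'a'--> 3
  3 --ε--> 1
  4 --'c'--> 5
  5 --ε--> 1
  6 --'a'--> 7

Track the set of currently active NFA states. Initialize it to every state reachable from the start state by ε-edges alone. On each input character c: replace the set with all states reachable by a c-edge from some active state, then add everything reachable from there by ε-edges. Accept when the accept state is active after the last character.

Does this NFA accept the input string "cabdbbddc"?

start: ε-closure({0}) = {0,2,4}
'c' @ 1: {1,5,6}
'a' @ 2: {7}  [accepting]
'b' @ 3: {}  — no active states
rest 'dbbddc' ignored (set empty)
final: {}; accept 7 not in set

Answer: REJECT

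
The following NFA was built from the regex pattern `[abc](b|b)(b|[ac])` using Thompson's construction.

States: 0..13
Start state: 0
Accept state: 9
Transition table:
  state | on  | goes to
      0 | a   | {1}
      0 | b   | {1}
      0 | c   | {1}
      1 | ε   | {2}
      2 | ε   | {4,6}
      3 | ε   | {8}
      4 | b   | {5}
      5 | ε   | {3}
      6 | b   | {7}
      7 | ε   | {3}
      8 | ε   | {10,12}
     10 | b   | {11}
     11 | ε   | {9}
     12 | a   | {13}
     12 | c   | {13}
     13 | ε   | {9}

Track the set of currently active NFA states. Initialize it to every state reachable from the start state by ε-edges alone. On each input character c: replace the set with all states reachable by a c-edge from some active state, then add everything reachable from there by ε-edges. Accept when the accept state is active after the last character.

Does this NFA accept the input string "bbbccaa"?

initial (ε-close {0}): {0}
'b' @ 1: {1,2,4,6}
'b' @ 2: {3,5,7,8,10,12}
'b' @ 3: {9,11}  (accept∈set)
'c' @ 4: {}  — dead — no transitions
rest 'caa' ignored (set empty)
end set {} — state 9 not in

Answer: REJECT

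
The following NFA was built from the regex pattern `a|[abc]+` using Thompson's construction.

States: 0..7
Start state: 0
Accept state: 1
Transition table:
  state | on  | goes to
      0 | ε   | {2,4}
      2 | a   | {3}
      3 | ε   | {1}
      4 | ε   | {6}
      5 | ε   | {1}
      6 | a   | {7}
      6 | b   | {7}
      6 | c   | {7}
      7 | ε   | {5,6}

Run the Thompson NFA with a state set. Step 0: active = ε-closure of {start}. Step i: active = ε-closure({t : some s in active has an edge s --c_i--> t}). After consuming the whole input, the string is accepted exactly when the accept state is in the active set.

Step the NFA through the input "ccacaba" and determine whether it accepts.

Answer: ACCEPT

Trace:
initial (ε-close {0}): {0,2,4,6}
'c' @ 1: {1,5,6,7}  [accepting]
'c' @ 2: {1,5,6,7}  [accepting]
'a' @ 3: {1,5,6,7}  [accepting]
'c' @ 4: {1,5,6,7}  [accepting]
'a' @ 5: {1,5,6,7}  [accepting]
'b' @ 6: {1,5,6,7}  [accepting]
'a' @ 7: {1,5,6,7}  [accepting]
final: {1,5,6,7}; accept 1 in set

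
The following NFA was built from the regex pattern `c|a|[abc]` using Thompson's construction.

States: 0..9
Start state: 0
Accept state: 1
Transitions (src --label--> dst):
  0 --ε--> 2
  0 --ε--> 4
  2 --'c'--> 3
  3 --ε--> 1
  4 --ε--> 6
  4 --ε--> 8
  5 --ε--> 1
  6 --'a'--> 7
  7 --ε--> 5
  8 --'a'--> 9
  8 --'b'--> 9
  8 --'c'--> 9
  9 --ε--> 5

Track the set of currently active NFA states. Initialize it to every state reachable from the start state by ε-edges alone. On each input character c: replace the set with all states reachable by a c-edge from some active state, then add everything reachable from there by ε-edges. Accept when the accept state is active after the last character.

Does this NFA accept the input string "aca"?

Answer: REJECT

Derivation:
initial (ε-close {0}): {0,2,4,6,8}
'a' @ 1: {1,5,7,9}  (accept∈set)
'c' @ 2: {}  — no active states
rest 'a' ignored (set empty)
final: {}; accept 1 not in set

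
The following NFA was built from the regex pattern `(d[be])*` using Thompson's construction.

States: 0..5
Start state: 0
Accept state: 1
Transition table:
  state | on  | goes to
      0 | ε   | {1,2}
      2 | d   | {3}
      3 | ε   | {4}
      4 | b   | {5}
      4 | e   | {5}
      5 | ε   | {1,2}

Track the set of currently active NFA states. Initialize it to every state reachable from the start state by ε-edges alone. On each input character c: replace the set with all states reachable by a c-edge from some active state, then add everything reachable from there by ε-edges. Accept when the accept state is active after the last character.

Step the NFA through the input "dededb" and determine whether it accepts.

start: ε-closure({0}) = {0,1,2}
'd' @ 1: {3,4}
'e' @ 2: {1,2,5}  [accepting]
'd' @ 3: {3,4}
'e' @ 4: {1,2,5}  [accepting]
'd' @ 5: {3,4}
'b' @ 6: {1,2,5}  [accepting]
final: {1,2,5}; accept 1 in set

Answer: ACCEPT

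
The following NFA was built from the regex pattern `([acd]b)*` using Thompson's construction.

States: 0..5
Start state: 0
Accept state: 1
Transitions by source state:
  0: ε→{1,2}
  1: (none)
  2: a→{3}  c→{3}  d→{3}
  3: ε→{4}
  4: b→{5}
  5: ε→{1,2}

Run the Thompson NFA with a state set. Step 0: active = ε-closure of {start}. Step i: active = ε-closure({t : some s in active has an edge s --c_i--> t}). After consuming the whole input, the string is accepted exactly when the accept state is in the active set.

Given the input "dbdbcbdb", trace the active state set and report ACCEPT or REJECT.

initial (ε-close {0}): {0,1,2}
'd' @ 1: {3,4}
'b' @ 2: {1,2,5}  ✓accept
'd' @ 3: {3,4}
'b' @ 4: {1,2,5}  ✓accept
'c' @ 5: {3,4}
'b' @ 6: {1,2,5}  ✓accept
'd' @ 7: {3,4}
'b' @ 8: {1,2,5}  ✓accept
end set {1,2,5} — state 1 in

Answer: ACCEPT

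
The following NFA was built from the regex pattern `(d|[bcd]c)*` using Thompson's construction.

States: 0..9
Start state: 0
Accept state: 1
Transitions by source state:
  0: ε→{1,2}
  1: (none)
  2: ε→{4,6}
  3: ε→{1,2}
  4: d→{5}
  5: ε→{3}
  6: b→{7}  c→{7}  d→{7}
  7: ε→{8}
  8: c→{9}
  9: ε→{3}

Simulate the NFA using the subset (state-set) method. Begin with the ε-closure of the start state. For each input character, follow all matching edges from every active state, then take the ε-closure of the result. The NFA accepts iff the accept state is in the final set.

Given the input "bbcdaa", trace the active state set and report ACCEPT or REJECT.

S₀ = ε-closure({0}) = {0,1,2,4,6}
'b' @ 1: {7,8}
'b' @ 2: {}  — dead — no transitions
rest 'cdaa' ignored (set empty)
end set {} — state 1 not in

Answer: REJECT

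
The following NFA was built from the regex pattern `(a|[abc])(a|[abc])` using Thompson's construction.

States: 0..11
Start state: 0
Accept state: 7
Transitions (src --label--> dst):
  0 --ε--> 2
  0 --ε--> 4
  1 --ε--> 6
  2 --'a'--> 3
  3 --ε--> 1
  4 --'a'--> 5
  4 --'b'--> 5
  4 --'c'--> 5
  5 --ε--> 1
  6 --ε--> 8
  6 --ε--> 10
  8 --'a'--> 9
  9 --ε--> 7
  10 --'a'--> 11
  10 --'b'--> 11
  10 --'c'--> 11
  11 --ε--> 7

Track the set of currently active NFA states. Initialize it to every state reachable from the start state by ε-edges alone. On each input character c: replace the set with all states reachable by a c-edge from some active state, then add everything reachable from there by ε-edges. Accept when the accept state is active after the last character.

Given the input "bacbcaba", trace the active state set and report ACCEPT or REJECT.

initial (ε-close {0}): {0,2,4}
'b' @ 1: {1,5,6,8,10}
'a' @ 2: {7,9,11}  (accept∈set)
'c' @ 3: {}  — no active states
rest 'bcaba' ignored (set empty)
final: {}; accept 7 not in set

Answer: REJECT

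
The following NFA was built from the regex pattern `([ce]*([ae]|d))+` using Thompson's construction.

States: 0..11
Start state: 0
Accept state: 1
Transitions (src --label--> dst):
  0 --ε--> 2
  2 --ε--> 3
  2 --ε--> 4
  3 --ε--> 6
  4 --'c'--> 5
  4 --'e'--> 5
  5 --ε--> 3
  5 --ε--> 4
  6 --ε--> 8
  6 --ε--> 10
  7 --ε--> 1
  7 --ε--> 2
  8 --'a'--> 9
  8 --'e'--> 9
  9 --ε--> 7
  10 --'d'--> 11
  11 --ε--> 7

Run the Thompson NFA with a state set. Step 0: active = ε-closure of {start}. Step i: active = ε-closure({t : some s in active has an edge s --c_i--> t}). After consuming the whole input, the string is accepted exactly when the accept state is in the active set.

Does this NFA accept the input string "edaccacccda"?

S₀ = ε-closure({0}) = {0,2,3,4,6,8,10}
'e' @ 1: {1,2,3,4,5,6,7,8,9,10}  [accepting]
'd' @ 2: {1,2,3,4,6,7,8,10,11}  [accepting]
'a' @ 3: {1,2,3,4,6,7,8,9,10}  [accepting]
'c' @ 4: {3,4,5,6,8,10}
'c' @ 5: {3,4,5,6,8,10}
'a' @ 6: {1,2,3,4,6,7,8,9,10}  [accepting]
'c' @ 7: {3,4,5,6,8,10}
'c' @ 8: {3,4,5,6,8,10}
'c' @ 9: {3,4,5,6,8,10}
'd' @ 10: {1,2,3,4,6,7,8,10,11}  [accepting]
'a' @ 11: {1,2,3,4,6,7,8,9,10}  [accepting]
after full input: {1,2,3,4,6,7,8,9,10}  (accept=1 in)

Answer: ACCEPT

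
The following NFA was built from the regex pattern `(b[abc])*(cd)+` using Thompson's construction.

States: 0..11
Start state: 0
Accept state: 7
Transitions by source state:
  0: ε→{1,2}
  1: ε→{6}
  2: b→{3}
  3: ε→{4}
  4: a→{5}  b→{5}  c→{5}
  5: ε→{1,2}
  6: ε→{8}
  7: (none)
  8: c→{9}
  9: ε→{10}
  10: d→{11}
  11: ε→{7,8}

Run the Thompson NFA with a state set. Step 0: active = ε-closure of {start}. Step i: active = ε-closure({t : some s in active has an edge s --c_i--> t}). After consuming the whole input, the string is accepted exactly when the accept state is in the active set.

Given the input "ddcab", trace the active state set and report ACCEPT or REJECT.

Answer: REJECT

Derivation:
start: ε-closure({0}) = {0,1,2,6,8}
'd' @ 1: {}  — no active states
rest 'dcab' ignored (set empty)
final: {}; accept 7 not in set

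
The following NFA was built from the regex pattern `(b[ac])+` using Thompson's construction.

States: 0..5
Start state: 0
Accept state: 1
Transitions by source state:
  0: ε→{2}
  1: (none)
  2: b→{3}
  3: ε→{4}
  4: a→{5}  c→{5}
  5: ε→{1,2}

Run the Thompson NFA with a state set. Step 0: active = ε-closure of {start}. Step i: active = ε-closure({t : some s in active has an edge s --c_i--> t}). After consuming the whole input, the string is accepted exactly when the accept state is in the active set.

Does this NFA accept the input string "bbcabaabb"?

Answer: REJECT

Steps:
start: ε-closure({0}) = {0,2}
'b' @ 1: {3,4}
'b' @ 2: {}  — state set empty
rest 'cabaabb' ignored (set empty)
final: {}; accept 1 not in set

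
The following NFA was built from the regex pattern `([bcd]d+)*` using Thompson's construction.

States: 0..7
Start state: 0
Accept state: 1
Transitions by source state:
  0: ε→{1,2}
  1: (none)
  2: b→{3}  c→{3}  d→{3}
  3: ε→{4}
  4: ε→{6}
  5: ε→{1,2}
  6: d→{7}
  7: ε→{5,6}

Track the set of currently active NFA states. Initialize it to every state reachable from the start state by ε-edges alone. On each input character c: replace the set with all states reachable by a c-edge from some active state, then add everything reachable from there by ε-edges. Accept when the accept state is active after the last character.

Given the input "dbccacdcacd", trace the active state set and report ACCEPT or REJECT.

Answer: REJECT

Steps:
start: ε-closure({0}) = {0,1,2}
'd' @ 1: {3,4,6}
'b' @ 2: {}  — state set empty
rest 'ccacdcacd' ignored (set empty)
after full input: {}  (accept=1 not in)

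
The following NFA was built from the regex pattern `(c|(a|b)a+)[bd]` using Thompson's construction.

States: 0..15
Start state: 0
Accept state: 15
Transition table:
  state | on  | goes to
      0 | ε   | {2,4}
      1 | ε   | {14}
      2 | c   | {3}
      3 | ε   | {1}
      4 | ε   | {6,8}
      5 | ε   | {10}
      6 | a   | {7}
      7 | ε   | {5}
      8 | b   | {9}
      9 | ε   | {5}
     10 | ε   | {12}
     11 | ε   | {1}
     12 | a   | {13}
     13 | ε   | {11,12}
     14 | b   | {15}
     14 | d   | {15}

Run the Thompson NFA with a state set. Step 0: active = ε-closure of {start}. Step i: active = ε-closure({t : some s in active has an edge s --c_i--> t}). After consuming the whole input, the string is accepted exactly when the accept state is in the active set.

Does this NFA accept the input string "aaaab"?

Answer: ACCEPT

Derivation:
initial (ε-close {0}): {0,2,4,6,8}
'a' @ 1: {5,7,10,12}
'a' @ 2: {1,11,12,13,14}
'a' @ 3: {1,11,12,13,14}
'a' @ 4: {1,11,12,13,14}
'b' @ 5: {15}  ✓accept
end set {15} — state 15 in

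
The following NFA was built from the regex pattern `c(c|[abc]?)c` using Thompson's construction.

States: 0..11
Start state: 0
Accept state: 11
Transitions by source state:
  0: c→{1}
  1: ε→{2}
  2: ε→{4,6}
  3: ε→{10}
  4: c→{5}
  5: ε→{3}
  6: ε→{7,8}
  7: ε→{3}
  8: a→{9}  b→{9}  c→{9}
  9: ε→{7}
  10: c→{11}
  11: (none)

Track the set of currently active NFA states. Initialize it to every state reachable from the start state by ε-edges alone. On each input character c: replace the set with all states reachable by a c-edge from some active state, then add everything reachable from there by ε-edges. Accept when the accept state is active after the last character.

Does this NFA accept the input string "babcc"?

Answer: REJECT

Trace:
S₀ = ε-closure({0}) = {0}
'b' @ 1: {}  — no active states
rest 'abcc' ignored (set empty)
after full input: {}  (accept=11 not in)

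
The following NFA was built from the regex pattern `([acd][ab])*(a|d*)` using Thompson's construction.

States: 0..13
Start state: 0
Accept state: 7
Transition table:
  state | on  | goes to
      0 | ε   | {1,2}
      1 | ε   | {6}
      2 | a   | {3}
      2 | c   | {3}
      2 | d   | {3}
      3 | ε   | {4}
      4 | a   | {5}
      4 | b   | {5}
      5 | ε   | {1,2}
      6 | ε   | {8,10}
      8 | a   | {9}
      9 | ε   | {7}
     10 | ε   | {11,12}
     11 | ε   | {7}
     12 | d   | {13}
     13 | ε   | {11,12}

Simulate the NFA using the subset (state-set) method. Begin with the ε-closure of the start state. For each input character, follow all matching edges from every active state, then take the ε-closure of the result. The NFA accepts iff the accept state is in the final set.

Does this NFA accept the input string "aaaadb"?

start: ε-closure({0}) = {0,1,2,6,7,8,10,11,12}
'a' @ 1: {3,4,7,9}  [accepting]
'a' @ 2: {1,2,5,6,7,8,10,11,12}  [accepting]
'a' @ 3: {3,4,7,9}  [accepting]
'a' @ 4: {1,2,5,6,7,8,10,11,12}  [accepting]
'd' @ 5: {3,4,7,11,12,13}  [accepting]
'b' @ 6: {1,2,5,6,7,8,10,11,12}  [accepting]
after full input: {1,2,5,6,7,8,10,11,12}  (accept=7 in)

Answer: ACCEPT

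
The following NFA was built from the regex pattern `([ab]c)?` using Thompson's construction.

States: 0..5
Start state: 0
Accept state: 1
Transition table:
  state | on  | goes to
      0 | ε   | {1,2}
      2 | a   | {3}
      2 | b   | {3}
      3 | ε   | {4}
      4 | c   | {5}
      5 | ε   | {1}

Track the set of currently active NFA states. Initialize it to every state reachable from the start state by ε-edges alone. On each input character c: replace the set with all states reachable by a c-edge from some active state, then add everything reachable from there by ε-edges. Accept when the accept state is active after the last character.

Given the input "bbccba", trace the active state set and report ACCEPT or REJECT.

S₀ = ε-closure({0}) = {0,1,2}
'b' @ 1: {3,4}
'b' @ 2: {}  — dead — no transitions
rest 'ccba' ignored (set empty)
after full input: {}  (accept=1 not in)

Answer: REJECT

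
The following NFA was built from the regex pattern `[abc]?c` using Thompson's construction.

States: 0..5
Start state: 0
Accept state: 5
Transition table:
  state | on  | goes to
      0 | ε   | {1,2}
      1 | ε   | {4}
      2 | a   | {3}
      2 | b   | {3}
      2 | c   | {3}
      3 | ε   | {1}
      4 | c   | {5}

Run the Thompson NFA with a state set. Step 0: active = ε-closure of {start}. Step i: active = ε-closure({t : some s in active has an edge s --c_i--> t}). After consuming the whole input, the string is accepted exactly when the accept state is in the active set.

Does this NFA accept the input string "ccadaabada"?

S₀ = ε-closure({0}) = {0,1,2,4}
'c' @ 1: {1,3,4,5}  ✓accept
'c' @ 2: {5}  ✓accept
'a' @ 3: {}  — dead — no transitions
rest 'daabada' ignored (set empty)
after full input: {}  (accept=5 not in)

Answer: REJECT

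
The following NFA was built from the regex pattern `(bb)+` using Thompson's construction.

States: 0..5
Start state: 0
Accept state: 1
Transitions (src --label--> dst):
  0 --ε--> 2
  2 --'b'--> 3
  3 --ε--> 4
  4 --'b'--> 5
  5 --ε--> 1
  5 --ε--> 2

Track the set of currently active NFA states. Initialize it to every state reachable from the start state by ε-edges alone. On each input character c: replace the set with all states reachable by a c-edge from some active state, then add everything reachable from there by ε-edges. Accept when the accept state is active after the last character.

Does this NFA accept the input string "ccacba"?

Answer: REJECT

Trace:
initial (ε-close {0}): {0,2}
'c' @ 1: {}  — state set empty
rest 'cacba' ignored (set empty)
after full input: {}  (accept=1 not in)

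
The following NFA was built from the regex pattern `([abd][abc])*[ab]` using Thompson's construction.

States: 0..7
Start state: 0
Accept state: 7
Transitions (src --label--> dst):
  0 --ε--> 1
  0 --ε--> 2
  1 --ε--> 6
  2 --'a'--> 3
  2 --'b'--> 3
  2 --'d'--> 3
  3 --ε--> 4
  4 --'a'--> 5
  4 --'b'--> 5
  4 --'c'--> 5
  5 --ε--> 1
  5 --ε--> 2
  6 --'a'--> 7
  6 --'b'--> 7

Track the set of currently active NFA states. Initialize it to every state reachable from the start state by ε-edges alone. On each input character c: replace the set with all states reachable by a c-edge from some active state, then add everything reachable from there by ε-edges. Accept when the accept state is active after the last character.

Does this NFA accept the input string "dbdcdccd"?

initial (ε-close {0}): {0,1,2,6}
'd' @ 1: {3,4}
'b' @ 2: {1,2,5,6}
'd' @ 3: {3,4}
'c' @ 4: {1,2,5,6}
'd' @ 5: {3,4}
'c' @ 6: {1,2,5,6}
'c' @ 7: {}  — no active states
rest 'd' ignored (set empty)
after full input: {}  (accept=7 not in)

Answer: REJECT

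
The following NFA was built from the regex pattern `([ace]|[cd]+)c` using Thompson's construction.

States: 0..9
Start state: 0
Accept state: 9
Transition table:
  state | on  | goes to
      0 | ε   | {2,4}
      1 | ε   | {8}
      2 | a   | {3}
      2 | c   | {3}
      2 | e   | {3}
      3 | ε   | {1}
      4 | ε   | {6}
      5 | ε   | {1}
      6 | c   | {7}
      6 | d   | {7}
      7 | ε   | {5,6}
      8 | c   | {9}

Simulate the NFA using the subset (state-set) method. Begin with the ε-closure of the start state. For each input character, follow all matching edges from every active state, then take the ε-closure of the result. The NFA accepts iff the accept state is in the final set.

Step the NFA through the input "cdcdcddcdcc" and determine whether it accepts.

S₀ = ε-closure({0}) = {0,2,4,6}
'c' @ 1: {1,3,5,6,7,8}
'd' @ 2: {1,5,6,7,8}
'c' @ 3: {1,5,6,7,8,9}  [accepting]
'd' @ 4: {1,5,6,7,8}
'c' @ 5: {1,5,6,7,8,9}  [accepting]
'd' @ 6: {1,5,6,7,8}
'd' @ 7: {1,5,6,7,8}
'c' @ 8: {1,5,6,7,8,9}  [accepting]
'd' @ 9: {1,5,6,7,8}
'c' @ 10: {1,5,6,7,8,9}  [accepting]
'c' @ 11: {1,5,6,7,8,9}  [accepting]
end set {1,5,6,7,8,9} — state 9 in

Answer: ACCEPT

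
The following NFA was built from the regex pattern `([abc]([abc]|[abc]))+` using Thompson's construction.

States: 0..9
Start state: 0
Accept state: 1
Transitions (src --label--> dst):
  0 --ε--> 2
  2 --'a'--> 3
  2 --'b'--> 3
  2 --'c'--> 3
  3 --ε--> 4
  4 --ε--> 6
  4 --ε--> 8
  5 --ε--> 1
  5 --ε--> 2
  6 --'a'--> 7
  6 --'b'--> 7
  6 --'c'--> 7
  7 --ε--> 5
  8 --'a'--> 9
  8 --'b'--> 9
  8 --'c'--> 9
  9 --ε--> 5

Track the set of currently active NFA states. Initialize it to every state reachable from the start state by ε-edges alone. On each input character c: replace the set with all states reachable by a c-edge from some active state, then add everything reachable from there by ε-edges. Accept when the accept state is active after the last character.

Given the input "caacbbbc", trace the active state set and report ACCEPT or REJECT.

S₀ = ε-closure({0}) = {0,2}
'c' @ 1: {3,4,6,8}
'a' @ 2: {1,2,5,7,9}  (accept∈set)
'a' @ 3: {3,4,6,8}
'c' @ 4: {1,2,5,7,9}  (accept∈set)
'b' @ 5: {3,4,6,8}
'b' @ 6: {1,2,5,7,9}  (accept∈set)
'b' @ 7: {3,4,6,8}
'c' @ 8: {1,2,5,7,9}  (accept∈set)
after full input: {1,2,5,7,9}  (accept=1 in)

Answer: ACCEPT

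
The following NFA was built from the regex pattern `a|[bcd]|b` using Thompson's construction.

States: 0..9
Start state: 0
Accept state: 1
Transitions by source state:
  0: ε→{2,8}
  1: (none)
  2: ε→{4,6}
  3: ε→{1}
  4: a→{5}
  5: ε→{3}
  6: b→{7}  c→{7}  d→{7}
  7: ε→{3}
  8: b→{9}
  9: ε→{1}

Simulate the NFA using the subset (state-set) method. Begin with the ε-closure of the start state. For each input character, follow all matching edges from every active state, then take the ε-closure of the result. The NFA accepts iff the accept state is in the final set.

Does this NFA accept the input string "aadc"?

initial (ε-close {0}): {0,2,4,6,8}
'a' @ 1: {1,3,5}  (accept∈set)
'a' @ 2: {}  — state set empty
rest 'dc' ignored (set empty)
after full input: {}  (accept=1 not in)

Answer: REJECT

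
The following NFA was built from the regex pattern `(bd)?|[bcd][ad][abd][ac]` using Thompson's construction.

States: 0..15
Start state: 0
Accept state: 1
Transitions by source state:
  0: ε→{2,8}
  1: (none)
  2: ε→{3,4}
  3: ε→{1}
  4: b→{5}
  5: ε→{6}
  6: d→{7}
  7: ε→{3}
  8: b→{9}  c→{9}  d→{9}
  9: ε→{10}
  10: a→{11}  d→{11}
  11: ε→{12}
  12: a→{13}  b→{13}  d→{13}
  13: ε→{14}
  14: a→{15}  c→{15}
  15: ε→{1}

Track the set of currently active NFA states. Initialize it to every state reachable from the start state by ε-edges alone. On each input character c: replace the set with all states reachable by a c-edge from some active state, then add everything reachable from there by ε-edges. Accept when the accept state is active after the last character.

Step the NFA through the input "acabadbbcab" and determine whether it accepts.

start: ε-closure({0}) = {0,1,2,3,4,8}
'a' @ 1: {}  — state set empty
rest 'cabadbbcab' ignored (set empty)
final: {}; accept 1 not in set

Answer: REJECT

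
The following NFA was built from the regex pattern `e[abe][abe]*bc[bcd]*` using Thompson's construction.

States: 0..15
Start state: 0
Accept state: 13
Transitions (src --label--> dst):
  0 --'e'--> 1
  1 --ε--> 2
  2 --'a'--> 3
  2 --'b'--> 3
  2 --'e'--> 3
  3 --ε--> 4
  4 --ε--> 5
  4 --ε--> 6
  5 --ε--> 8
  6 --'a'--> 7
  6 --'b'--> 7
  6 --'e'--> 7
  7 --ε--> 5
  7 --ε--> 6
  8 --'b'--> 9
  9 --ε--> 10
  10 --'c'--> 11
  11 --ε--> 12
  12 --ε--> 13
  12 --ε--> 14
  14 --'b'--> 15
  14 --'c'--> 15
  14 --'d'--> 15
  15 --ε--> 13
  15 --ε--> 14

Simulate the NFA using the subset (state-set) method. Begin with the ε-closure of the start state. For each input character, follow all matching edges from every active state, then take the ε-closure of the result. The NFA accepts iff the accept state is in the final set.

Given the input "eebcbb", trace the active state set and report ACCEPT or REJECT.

Answer: ACCEPT

Trace:
start: ε-closure({0}) = {0}
'e' @ 1: {1,2}
'e' @ 2: {3,4,5,6,8}
'b' @ 3: {5,6,7,8,9,10}
'c' @ 4: {11,12,13,14}  (accept∈set)
'b' @ 5: {13,14,15}  (accept∈set)
'b' @ 6: {13,14,15}  (accept∈set)
after full input: {13,14,15}  (accept=13 in)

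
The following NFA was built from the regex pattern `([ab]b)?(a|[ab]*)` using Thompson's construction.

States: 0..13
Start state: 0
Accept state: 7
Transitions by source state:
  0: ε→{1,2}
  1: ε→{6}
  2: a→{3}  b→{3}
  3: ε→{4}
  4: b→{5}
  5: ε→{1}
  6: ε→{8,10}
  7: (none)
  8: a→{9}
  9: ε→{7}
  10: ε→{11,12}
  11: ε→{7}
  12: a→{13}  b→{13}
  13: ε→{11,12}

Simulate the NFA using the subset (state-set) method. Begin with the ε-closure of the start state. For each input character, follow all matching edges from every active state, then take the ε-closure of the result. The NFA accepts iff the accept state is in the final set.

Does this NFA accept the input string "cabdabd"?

Answer: REJECT

Trace:
S₀ = ε-closure({0}) = {0,1,2,6,7,8,10,11,12}
'c' @ 1: {}  — dead — no transitions
rest 'abdabd' ignored (set empty)
final: {}; accept 7 not in set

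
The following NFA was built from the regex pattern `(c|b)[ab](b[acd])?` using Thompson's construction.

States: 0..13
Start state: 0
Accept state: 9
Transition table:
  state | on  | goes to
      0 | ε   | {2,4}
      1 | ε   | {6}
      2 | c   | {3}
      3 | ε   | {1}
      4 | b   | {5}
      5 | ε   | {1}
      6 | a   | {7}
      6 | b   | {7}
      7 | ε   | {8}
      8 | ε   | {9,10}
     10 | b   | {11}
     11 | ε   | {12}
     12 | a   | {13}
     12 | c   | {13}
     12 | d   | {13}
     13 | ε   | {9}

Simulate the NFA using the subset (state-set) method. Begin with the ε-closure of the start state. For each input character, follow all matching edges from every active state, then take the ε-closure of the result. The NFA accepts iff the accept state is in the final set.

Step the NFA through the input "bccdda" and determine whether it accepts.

Answer: REJECT

Derivation:
S₀ = ε-closure({0}) = {0,2,4}
'b' @ 1: {1,5,6}
'c' @ 2: {}  — dead — no transitions
rest 'cdda' ignored (set empty)
end set {} — state 9 not in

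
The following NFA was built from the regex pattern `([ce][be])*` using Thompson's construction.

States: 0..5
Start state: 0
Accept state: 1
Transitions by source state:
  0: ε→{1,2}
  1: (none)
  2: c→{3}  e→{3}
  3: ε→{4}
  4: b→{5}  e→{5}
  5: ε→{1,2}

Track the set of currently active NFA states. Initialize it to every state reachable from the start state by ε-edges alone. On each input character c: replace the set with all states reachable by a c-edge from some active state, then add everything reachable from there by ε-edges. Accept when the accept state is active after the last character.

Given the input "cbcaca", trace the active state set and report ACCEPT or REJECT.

initial (ε-close {0}): {0,1,2}
'c' @ 1: {3,4}
'b' @ 2: {1,2,5}  ✓accept
'c' @ 3: {3,4}
'a' @ 4: {}  — state set empty
rest 'ca' ignored (set empty)
after full input: {}  (accept=1 not in)

Answer: REJECT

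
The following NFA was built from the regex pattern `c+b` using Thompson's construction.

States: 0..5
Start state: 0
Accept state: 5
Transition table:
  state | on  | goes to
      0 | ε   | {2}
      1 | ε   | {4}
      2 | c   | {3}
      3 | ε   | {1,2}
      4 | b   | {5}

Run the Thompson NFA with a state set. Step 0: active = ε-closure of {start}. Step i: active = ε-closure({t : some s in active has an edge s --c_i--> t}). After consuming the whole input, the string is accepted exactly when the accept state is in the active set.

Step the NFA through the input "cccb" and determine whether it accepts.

start: ε-closure({0}) = {0,2}
'c' @ 1: {1,2,3,4}
'c' @ 2: {1,2,3,4}
'c' @ 3: {1,2,3,4}
'b' @ 4: {5}  [accepting]
after full input: {5}  (accept=5 in)

Answer: ACCEPT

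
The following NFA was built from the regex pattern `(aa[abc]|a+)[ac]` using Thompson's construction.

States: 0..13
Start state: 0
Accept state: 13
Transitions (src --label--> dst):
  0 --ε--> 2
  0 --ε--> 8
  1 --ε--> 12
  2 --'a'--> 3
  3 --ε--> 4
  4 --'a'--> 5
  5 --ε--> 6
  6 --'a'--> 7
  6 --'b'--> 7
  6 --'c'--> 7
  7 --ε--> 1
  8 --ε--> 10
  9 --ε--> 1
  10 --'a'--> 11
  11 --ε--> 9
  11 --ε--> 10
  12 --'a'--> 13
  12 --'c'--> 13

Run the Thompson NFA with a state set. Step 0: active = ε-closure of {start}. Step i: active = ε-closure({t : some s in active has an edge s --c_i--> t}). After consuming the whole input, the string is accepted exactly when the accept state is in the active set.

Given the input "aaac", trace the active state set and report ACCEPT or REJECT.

S₀ = ε-closure({0}) = {0,2,8,10}
'a' @ 1: {1,3,4,9,10,11,12}
'a' @ 2: {1,5,6,9,10,11,12,13}  (accept∈set)
'a' @ 3: {1,7,9,10,11,12,13}  (accept∈set)
'c' @ 4: {13}  (accept∈set)
end set {13} — state 13 in

Answer: ACCEPT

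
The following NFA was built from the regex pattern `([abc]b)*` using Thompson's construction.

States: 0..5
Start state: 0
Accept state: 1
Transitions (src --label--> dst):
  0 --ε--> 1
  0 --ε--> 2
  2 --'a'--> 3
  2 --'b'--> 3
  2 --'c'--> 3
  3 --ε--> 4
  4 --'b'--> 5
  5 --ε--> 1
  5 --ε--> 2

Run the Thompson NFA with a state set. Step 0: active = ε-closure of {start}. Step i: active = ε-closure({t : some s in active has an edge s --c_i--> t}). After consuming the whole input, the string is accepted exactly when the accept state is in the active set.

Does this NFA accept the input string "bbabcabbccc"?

Answer: REJECT

Steps:
initial (ε-close {0}): {0,1,2}
'b' @ 1: {3,4}
'b' @ 2: {1,2,5}  ✓accept
'a' @ 3: {3,4}
'b' @ 4: {1,2,5}  ✓accept
'c' @ 5: {3,4}
'a' @ 6: {}  — dead — no transitions
rest 'bbccc' ignored (set empty)
after full input: {}  (accept=1 not in)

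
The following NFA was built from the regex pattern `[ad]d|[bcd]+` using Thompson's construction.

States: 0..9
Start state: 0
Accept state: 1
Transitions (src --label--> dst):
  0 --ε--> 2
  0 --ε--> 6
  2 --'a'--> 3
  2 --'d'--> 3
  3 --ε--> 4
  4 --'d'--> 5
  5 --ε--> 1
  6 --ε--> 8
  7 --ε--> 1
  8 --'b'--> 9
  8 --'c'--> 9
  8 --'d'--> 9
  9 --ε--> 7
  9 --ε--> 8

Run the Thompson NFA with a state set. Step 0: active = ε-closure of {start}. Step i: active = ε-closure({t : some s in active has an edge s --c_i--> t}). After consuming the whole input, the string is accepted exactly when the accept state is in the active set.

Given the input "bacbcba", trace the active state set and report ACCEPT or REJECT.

S₀ = ε-closure({0}) = {0,2,6,8}
'b' @ 1: {1,7,8,9}  ✓accept
'a' @ 2: {}  — no active states
rest 'cbcba' ignored (set empty)
end set {} — state 1 not in

Answer: REJECT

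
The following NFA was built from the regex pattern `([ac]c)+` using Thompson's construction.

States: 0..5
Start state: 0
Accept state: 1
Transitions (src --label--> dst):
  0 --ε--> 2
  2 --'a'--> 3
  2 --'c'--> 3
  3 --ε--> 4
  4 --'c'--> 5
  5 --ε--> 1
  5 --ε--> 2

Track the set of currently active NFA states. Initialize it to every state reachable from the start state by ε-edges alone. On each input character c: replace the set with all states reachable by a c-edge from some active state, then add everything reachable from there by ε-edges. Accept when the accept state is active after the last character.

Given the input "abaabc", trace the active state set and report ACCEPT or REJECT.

start: ε-closure({0}) = {0,2}
'a' @ 1: {3,4}
'b' @ 2: {}  — no active states
rest 'aabc' ignored (set empty)
end set {} — state 1 not in

Answer: REJECT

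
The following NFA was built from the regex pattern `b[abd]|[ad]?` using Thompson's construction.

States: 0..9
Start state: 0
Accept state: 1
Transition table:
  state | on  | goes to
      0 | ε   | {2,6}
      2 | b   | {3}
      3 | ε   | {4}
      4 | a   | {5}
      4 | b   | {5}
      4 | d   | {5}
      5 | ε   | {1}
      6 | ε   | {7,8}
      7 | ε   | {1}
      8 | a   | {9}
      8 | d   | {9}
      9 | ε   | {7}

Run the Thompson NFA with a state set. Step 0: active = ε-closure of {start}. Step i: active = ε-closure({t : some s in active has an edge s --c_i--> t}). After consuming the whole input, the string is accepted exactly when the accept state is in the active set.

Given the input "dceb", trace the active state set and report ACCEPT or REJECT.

S₀ = ε-closure({0}) = {0,1,2,6,7,8}
'd' @ 1: {1,7,9}  [accepting]
'c' @ 2: {}  — dead — no transitions
rest 'eb' ignored (set empty)
final: {}; accept 1 not in set

Answer: REJECT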